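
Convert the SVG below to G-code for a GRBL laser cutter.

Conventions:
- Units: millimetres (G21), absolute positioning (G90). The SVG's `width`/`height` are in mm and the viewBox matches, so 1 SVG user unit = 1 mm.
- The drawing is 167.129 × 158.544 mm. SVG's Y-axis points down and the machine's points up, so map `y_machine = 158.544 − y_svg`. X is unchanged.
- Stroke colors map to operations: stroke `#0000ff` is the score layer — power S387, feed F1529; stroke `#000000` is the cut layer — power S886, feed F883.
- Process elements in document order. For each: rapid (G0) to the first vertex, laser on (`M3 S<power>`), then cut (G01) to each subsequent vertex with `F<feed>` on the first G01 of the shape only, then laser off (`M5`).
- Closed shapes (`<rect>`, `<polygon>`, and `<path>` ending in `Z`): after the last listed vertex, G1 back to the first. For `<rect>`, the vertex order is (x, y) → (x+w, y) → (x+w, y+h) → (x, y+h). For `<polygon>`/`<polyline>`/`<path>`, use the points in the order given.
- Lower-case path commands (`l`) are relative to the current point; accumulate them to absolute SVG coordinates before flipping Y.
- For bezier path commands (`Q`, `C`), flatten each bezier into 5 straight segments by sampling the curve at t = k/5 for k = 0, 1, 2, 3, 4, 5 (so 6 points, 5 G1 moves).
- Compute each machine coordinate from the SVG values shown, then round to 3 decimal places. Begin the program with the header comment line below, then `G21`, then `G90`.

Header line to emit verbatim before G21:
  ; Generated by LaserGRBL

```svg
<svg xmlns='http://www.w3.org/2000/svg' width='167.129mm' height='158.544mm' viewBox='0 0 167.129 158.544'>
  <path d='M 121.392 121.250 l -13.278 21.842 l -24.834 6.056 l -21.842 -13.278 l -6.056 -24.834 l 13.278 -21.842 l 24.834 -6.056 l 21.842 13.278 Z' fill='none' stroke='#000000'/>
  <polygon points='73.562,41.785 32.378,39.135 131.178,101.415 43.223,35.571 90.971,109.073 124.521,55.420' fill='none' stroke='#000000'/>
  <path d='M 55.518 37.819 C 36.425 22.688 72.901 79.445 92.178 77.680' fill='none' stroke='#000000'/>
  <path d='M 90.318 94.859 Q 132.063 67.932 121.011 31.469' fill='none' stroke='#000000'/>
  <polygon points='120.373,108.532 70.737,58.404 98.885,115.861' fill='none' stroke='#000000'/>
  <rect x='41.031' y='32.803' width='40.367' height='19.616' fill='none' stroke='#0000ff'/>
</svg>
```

Since the viewBox matches the mm dimensions, user units are millimetres directly. The only transform is the Y-flip y_m = 158.544 − y_svg.

Shape 1 is a regular polygon drawn with `<path>`. Its stroke #000000 means cut at S886, F883. After flipping Y the toolpath is (121.392,37.294) → (108.114,15.452) → (83.280,9.396) → (61.438,22.674) → (55.382,47.508) → (68.660,69.350) → (93.494,75.406) → (115.336,62.128) → (121.392,37.294), returning to the start.

Shape 2 is a closed polygon drawn with `<polygon>`. Its stroke #000000 means cut at S886, F883. After flipping Y the toolpath is (73.562,116.759) → (32.378,119.409) → (131.178,57.129) → (43.223,122.973) → (90.971,49.471) → (124.521,103.124) → (73.562,116.759), returning to the start.

Shape 3 is a cubic bezier drawn with `<path>`. Its stroke #000000 means cut at S886, F883. After flipping Y the toolpath is (55.518,120.725) → (50.148,122.220) → (54.622,112.722) → (65.447,98.490) → (79.130,85.784) → (92.178,80.864).

Shape 4 is a quadratic bezier drawn with `<path>`. Its stroke #000000 means cut at S886, F883. After flipping Y the toolpath is (90.318,63.685) → (104.904,74.837) → (115.266,86.752) → (121.405,99.430) → (123.320,112.871) → (121.011,127.075).

Shape 5 is a closed polygon drawn with `<polygon>`. Its stroke #000000 means cut at S886, F883. After flipping Y the toolpath is (120.373,50.012) → (70.737,100.140) → (98.885,42.683) → (120.373,50.012), returning to the start.

Shape 6 is a rectangle drawn with `<rect>`. Its stroke #0000ff means score at S387, F1529. After flipping Y the toolpath is (41.031,125.741) → (81.398,125.741) → (81.398,106.125) → (41.031,106.125) → (41.031,125.741), returning to the start.

; Generated by LaserGRBL
G21
G90
G0 X121.392 Y37.294
M3 S886
G01 X108.114 Y15.452 F883
G01 X83.280 Y9.396
G01 X61.438 Y22.674
G01 X55.382 Y47.508
G01 X68.660 Y69.350
G01 X93.494 Y75.406
G01 X115.336 Y62.128
G01 X121.392 Y37.294
M5
G0 X73.562 Y116.759
M3 S886
G01 X32.378 Y119.409 F883
G01 X131.178 Y57.129
G01 X43.223 Y122.973
G01 X90.971 Y49.471
G01 X124.521 Y103.124
G01 X73.562 Y116.759
M5
G0 X55.518 Y120.725
M3 S886
G01 X50.148 Y122.220 F883
G01 X54.622 Y112.722
G01 X65.447 Y98.490
G01 X79.130 Y85.784
G01 X92.178 Y80.864
M5
G0 X90.318 Y63.685
M3 S886
G01 X104.904 Y74.837 F883
G01 X115.266 Y86.752
G01 X121.405 Y99.430
G01 X123.320 Y112.871
G01 X121.011 Y127.075
M5
G0 X120.373 Y50.012
M3 S886
G01 X70.737 Y100.140 F883
G01 X98.885 Y42.683
G01 X120.373 Y50.012
M5
G0 X41.031 Y125.741
M3 S387
G01 X81.398 Y125.741 F1529
G01 X81.398 Y106.125
G01 X41.031 Y106.125
G01 X41.031 Y125.741
M5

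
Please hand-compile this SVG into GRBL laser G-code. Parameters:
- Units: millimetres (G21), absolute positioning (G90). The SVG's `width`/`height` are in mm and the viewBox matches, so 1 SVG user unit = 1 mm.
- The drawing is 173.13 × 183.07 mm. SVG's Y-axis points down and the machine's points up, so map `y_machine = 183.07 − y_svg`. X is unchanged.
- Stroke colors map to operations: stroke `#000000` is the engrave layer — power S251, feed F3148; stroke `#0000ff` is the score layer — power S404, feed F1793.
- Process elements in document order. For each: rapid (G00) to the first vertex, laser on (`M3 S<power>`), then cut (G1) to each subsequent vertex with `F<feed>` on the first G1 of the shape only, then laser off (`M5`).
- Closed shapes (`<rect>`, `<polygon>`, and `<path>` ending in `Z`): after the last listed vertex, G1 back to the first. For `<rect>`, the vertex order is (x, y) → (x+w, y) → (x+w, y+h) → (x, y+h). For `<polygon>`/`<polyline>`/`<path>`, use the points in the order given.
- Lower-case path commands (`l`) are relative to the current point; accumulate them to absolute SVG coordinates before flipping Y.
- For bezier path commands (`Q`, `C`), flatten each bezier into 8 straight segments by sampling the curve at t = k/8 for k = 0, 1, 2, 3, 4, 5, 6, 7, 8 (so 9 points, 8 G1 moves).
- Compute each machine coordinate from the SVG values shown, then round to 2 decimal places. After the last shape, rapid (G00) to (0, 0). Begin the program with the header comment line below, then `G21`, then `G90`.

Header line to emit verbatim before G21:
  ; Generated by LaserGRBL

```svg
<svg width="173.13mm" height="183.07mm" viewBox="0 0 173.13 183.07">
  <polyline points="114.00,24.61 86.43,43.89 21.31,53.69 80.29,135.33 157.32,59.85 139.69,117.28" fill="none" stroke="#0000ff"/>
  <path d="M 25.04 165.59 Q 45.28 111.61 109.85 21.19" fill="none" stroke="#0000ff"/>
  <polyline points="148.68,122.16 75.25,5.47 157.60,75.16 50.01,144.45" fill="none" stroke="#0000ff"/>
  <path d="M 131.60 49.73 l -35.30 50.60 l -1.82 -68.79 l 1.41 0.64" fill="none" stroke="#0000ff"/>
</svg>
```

; Generated by LaserGRBL
G21
G90
G00 X114.00 Y158.46
M3 S404
G1 X86.43 Y139.18 F1793
G1 X21.31 Y129.38
G1 X80.29 Y47.74
G1 X157.32 Y123.22
G1 X139.69 Y65.79
M5
G00 X25.04 Y17.48
M3 S404
G1 X30.79 Y31.54 F1793
G1 X37.93 Y46.75
G1 X46.45 Y63.09
G1 X56.36 Y80.57
G1 X67.66 Y99.19
G1 X80.34 Y118.95
G1 X94.40 Y139.84
G1 X109.85 Y161.88
M5
G00 X148.68 Y60.91
M3 S404
G1 X75.25 Y177.60 F1793
G1 X157.60 Y107.91
G1 X50.01 Y38.62
M5
G00 X131.60 Y133.34
M3 S404
G1 X96.30 Y82.74 F1793
G1 X94.48 Y151.53
G1 X95.89 Y150.89
M5
G00 X0.00 Y0.00

1 u = 1 mm; y_m = 183.07 − y.

[1] `<polyline>` open polyline, #0000ff→score S404 F1793: (114.00,158.46) → (86.43,139.18) → (21.31,129.38) → (80.29,47.74) → (157.32,123.22) → (139.69,65.79)

[2] `<path>` quadratic bezier, #0000ff→score S404 F1793: (25.04,17.48) → (30.79,31.54) → (37.93,46.75) → (46.45,63.09) → (56.36,80.57) → (67.66,99.19) → (80.34,118.95) → (94.40,139.84) → (109.85,161.88)

[3] `<polyline>` open polyline, #0000ff→score S404 F1793: (148.68,60.91) → (75.25,177.60) → (157.60,107.91) → (50.01,38.62)

[4] `<path>` open polyline, #0000ff→score S404 F1793: (131.60,133.34) → (96.30,82.74) → (94.48,151.53) → (95.89,150.89)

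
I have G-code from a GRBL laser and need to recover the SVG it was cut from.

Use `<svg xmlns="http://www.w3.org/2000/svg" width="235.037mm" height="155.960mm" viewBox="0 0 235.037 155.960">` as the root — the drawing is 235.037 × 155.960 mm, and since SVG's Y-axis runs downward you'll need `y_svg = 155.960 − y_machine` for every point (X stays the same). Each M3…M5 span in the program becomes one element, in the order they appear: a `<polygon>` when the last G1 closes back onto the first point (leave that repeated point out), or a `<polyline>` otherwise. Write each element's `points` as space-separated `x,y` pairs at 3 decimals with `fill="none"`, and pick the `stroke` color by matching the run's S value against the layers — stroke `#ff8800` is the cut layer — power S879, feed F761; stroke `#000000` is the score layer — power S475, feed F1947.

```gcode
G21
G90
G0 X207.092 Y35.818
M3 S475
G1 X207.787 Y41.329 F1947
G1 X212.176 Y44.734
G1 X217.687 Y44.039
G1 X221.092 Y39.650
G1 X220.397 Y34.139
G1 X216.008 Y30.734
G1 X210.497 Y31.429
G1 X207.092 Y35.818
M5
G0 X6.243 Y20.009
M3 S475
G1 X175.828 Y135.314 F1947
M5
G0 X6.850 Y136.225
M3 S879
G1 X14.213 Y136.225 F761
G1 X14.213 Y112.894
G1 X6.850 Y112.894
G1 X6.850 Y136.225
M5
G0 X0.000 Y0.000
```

Each laser-on run becomes one SVG element. Flip Y back into SVG space with y_svg = 155.960 − y_machine.

Run 1: power S475 maps to stroke `#000000` (score). The run returns to its start, so emit a `<polygon>` with points (Y-flipped): 207.092,120.142 207.787,114.631 212.176,111.226 217.687,111.921 221.092,116.310 220.397,121.821 216.008,125.226 210.497,124.531.

Run 2: S475 ⇒ score layer `#000000`. The run is open, so emit a `<polyline>` with points (Y-flipped): 6.243,135.951 175.828,20.646.

Run 3: the run's S879 means `#ff8800` (cut). The run returns to its start, so emit a `<polygon>` with points (Y-flipped): 6.850,19.735 14.213,19.735 14.213,43.066 6.850,43.066.

<svg xmlns="http://www.w3.org/2000/svg" width="235.037mm" height="155.960mm" viewBox="0 0 235.037 155.960">
  <polygon points="207.092,120.142 207.787,114.631 212.176,111.226 217.687,111.921 221.092,116.310 220.397,121.821 216.008,125.226 210.497,124.531" fill="none" stroke="#000000"/>
  <polyline points="6.243,135.951 175.828,20.646" fill="none" stroke="#000000"/>
  <polygon points="6.850,19.735 14.213,19.735 14.213,43.066 6.850,43.066" fill="none" stroke="#ff8800"/>
</svg>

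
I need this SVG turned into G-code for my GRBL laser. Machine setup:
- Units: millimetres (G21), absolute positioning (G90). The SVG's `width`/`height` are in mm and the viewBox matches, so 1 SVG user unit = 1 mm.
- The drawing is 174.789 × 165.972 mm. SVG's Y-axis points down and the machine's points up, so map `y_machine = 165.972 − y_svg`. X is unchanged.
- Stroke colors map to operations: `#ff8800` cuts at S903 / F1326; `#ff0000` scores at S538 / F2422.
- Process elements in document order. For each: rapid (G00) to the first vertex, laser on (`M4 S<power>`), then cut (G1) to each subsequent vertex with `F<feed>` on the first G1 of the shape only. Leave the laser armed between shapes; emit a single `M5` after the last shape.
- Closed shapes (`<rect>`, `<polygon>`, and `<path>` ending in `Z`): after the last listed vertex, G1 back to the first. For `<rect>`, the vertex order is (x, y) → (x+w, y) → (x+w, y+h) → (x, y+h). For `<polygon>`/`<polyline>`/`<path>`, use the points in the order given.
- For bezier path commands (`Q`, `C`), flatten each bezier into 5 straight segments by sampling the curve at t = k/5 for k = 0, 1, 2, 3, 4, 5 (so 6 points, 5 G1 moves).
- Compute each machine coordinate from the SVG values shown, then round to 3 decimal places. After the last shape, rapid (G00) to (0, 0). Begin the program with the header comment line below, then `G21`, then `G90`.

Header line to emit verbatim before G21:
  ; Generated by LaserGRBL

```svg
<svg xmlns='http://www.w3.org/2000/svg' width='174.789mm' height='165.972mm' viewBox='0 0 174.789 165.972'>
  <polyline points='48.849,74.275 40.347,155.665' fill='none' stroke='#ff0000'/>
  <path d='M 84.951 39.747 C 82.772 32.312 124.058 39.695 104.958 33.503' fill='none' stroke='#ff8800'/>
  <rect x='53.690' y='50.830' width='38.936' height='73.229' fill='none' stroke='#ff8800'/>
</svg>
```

; Generated by LaserGRBL
G21
G90
G00 X48.849 Y91.697
M4 S538
G1 X40.347 Y10.307 F2422
G00 X84.951 Y126.225
M4 S903
G1 X88.029 Y129.135 F1326
G1 X96.553 Y129.852
G1 X105.539 Y129.737
G1 X110.002 Y130.156
G1 X104.958 Y132.469
G00 X53.690 Y115.142
M4 S903
G1 X92.626 Y115.142 F1326
G1 X92.626 Y41.913
G1 X53.690 Y41.913
G1 X53.690 Y115.142
M5
G00 X0.000 Y0.000

1 u = 1 mm; y_m = 165.972 − y.

[1] `<polyline>` line segment, #ff0000→score S538 F2422: (48.849,91.697) → (40.347,10.307)

[2] `<path>` cubic bezier, #ff8800→cut S903 F1326: (84.951,126.225) → (88.029,129.135) → (96.553,129.852) → (105.539,129.737) → (110.002,130.156) → (104.958,132.469)

[3] `<rect>` rectangle, #ff8800→cut S903 F1326: (53.690,115.142) → (92.626,115.142) → (92.626,41.913) → (53.690,41.913) → (53.690,115.142) (closed)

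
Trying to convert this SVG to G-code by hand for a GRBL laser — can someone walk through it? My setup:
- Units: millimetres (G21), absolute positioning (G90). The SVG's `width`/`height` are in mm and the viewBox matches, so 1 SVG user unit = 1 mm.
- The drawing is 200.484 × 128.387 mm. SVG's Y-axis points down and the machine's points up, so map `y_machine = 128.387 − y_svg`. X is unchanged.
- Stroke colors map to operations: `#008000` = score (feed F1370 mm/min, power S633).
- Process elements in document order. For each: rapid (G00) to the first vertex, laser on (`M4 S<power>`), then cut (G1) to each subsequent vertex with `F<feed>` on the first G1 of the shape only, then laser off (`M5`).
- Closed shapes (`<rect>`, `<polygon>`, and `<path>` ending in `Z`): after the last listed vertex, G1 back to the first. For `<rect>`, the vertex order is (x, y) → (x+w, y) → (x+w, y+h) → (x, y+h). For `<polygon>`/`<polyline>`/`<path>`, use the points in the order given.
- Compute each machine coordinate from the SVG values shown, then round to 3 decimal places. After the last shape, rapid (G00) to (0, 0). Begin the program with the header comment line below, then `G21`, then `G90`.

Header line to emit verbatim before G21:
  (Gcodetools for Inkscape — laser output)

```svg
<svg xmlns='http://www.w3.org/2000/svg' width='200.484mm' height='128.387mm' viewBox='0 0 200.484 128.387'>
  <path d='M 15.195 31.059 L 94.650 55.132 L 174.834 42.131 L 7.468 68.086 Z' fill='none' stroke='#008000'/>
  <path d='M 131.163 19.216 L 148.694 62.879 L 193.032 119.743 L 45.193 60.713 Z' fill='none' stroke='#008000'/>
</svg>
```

(Gcodetools for Inkscape — laser output)
G21
G90
G00 X15.195 Y97.328
M4 S633
G1 X94.650 Y73.255 F1370
G1 X174.834 Y86.256
G1 X7.468 Y60.301
G1 X15.195 Y97.328
M5
G00 X131.163 Y109.171
M4 S633
G1 X148.694 Y65.508 F1370
G1 X193.032 Y8.644
G1 X45.193 Y67.674
G1 X131.163 Y109.171
M5
G00 X0.000 Y0.000

viewBox `0 0 200.484 128.387` with mm width/height → 1 unit = 1 mm. Flip: y_m = 128.387 − y_svg.

**Shape 1** — `<path>` closed polygon, stroke `#008000` → score (S633, F1370). Machine vertices: (15.195,97.328) → (94.650,73.255) → (174.834,86.256) → (7.468,60.301) → (15.195,97.328). Closed: final G1 returns to the first vertex.

**Shape 2** — `<path>` closed polygon, stroke `#008000` → score (S633, F1370). Machine vertices: (131.163,109.171) → (148.694,65.508) → (193.032,8.644) → (45.193,67.674) → (131.163,109.171). Closed: final G1 returns to the first vertex.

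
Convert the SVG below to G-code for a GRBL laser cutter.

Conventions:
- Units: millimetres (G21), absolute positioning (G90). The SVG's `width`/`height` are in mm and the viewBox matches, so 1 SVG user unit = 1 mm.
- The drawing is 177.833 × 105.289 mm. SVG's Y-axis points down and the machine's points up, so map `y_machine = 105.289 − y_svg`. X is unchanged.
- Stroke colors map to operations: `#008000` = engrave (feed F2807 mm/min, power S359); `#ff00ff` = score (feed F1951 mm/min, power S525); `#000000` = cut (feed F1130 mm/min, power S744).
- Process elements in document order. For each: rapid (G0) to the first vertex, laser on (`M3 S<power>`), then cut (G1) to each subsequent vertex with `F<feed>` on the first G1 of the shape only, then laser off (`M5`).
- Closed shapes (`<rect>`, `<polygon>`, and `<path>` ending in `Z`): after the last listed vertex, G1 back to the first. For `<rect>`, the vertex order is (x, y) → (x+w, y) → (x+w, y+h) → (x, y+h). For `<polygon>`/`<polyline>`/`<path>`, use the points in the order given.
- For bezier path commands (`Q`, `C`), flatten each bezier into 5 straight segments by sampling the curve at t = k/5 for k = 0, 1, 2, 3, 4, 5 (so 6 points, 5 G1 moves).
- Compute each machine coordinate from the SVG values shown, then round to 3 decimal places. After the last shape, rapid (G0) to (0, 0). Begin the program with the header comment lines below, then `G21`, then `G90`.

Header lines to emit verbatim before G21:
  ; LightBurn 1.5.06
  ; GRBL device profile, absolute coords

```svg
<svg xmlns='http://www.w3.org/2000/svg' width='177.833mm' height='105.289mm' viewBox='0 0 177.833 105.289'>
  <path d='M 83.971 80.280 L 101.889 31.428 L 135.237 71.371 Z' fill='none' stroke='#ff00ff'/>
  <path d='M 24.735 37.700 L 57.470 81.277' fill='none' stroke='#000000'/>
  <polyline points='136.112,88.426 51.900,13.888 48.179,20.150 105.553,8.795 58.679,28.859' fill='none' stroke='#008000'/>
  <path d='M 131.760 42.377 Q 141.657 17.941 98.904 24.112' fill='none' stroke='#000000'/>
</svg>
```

viewBox `0 0 177.833 105.289` with mm width/height → 1 unit = 1 mm. Flip: y_m = 105.289 − y_svg.

**Shape 1** — `<path>` regular polygon, stroke `#ff00ff` → score (S525, F1951). Machine vertices: (83.971,25.009) → (101.889,73.861) → (135.237,33.918) → (83.971,25.009). Closed: final G1 returns to the first vertex.

**Shape 2** — `<path>` line segment, stroke `#000000` → cut (S744, F1130). Machine vertices: (24.735,67.589) → (57.470,24.012). Open path.

**Shape 3** — `<polyline>` open polyline, stroke `#008000` → engrave (S359, F2807). Machine vertices: (136.112,16.863) → (51.900,91.401) → (48.179,85.139) → (105.553,96.494) → (58.679,76.430). Open path.

**Shape 4** — `<path>` quadratic bezier, stroke `#000000` → cut (S744, F1130). Control points (SVG): P0=(131.760,42.377), P1=(141.657,17.941), P2=(98.904,24.112); sampled at t=k/5. Machine vertices: (131.760,62.912) → (133.613,71.462) → (131.254,77.564) → (124.682,81.217) → (113.899,82.421) → (98.904,81.177). Open path.

; LightBurn 1.5.06
; GRBL device profile, absolute coords
G21
G90
G0 X83.971 Y25.009
M3 S525
G1 X101.889 Y73.861 F1951
G1 X135.237 Y33.918
G1 X83.971 Y25.009
M5
G0 X24.735 Y67.589
M3 S744
G1 X57.470 Y24.012 F1130
M5
G0 X136.112 Y16.863
M3 S359
G1 X51.900 Y91.401 F2807
G1 X48.179 Y85.139
G1 X105.553 Y96.494
G1 X58.679 Y76.430
M5
G0 X131.760 Y62.912
M3 S744
G1 X133.613 Y71.462 F1130
G1 X131.254 Y77.564
G1 X124.682 Y81.217
G1 X113.899 Y82.421
G1 X98.904 Y81.177
M5
G0 X0.000 Y0.000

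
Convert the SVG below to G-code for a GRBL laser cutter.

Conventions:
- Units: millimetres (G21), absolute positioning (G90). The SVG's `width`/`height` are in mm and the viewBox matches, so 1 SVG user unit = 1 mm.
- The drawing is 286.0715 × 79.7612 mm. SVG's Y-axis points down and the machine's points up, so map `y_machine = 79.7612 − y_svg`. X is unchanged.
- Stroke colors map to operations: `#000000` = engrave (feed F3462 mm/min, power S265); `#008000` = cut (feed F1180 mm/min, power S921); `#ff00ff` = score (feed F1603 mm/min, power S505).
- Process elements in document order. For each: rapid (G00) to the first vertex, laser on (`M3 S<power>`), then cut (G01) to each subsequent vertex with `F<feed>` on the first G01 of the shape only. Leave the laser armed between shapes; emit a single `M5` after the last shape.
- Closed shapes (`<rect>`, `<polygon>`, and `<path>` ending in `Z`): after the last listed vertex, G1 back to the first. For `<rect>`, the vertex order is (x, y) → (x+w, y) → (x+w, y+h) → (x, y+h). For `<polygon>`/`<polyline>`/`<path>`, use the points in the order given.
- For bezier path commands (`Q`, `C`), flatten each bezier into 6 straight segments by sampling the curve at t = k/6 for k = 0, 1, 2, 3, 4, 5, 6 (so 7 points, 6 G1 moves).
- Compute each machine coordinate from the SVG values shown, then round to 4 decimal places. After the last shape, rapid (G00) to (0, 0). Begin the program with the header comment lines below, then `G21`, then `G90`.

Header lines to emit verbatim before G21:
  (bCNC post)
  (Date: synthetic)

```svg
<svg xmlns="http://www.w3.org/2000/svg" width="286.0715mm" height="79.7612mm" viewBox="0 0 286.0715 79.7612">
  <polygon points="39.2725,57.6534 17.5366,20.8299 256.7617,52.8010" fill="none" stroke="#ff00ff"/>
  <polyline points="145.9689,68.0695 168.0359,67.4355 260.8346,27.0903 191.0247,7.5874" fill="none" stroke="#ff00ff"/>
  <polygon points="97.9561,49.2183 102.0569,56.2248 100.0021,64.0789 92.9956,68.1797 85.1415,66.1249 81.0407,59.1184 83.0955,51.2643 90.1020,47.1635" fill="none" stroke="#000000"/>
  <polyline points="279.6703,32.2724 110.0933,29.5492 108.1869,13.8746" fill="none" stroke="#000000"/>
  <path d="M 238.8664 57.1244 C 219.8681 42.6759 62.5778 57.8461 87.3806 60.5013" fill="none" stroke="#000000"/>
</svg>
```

1 u = 1 mm; y_m = 79.7612 − y.

[1] `<polygon>` closed polygon, #ff00ff→score S505 F1603: (39.2725,22.1078) → (17.5366,58.9313) → (256.7617,26.9602) → (39.2725,22.1078) (closed)

[2] `<polyline>` open polyline, #ff00ff→score S505 F1603: (145.9689,11.6917) → (168.0359,12.3257) → (260.8346,52.6709) → (191.0247,72.1738)

[3] `<polygon>` regular polygon, #000000→engrave S265 F3462: (97.9561,30.5429) → (102.0569,23.5364) → (100.0021,15.6823) → (92.9956,11.5815) → (85.1415,13.6363) → (81.0407,20.6428) → (83.0955,28.4969) → (90.1020,32.5977) → (97.9561,30.5429) (closed)

[4] `<polyline>` open polyline, #000000→engrave S265 F3462: (279.6703,47.4888) → (110.0933,50.2120) → (108.1869,65.8866)

[5] `<path>` cubic bezier, #000000→engrave S265 F3462: (238.8664,22.6368) → (219.3262,27.5879) → (185.6369,28.7729) → (146.6981,27.3622) → (111.4094,24.5263) → (88.6704,21.4354) → (87.3806,19.2599)

(bCNC post)
(Date: synthetic)
G21
G90
G00 X39.2725 Y22.1078
M3 S505
G01 X17.5366 Y58.9313 F1603
G01 X256.7617 Y26.9602
G01 X39.2725 Y22.1078
G00 X145.9689 Y11.6917
M3 S505
G01 X168.0359 Y12.3257 F1603
G01 X260.8346 Y52.6709
G01 X191.0247 Y72.1738
G00 X97.9561 Y30.5429
M3 S265
G01 X102.0569 Y23.5364 F3462
G01 X100.0021 Y15.6823
G01 X92.9956 Y11.5815
G01 X85.1415 Y13.6363
G01 X81.0407 Y20.6428
G01 X83.0955 Y28.4969
G01 X90.1020 Y32.5977
G01 X97.9561 Y30.5429
G00 X279.6703 Y47.4888
M3 S265
G01 X110.0933 Y50.2120 F3462
G01 X108.1869 Y65.8866
G00 X238.8664 Y22.6368
M3 S265
G01 X219.3262 Y27.5879 F3462
G01 X185.6369 Y28.7729
G01 X146.6981 Y27.3622
G01 X111.4094 Y24.5263
G01 X88.6704 Y21.4354
G01 X87.3806 Y19.2599
M5
G00 X0.0000 Y0.0000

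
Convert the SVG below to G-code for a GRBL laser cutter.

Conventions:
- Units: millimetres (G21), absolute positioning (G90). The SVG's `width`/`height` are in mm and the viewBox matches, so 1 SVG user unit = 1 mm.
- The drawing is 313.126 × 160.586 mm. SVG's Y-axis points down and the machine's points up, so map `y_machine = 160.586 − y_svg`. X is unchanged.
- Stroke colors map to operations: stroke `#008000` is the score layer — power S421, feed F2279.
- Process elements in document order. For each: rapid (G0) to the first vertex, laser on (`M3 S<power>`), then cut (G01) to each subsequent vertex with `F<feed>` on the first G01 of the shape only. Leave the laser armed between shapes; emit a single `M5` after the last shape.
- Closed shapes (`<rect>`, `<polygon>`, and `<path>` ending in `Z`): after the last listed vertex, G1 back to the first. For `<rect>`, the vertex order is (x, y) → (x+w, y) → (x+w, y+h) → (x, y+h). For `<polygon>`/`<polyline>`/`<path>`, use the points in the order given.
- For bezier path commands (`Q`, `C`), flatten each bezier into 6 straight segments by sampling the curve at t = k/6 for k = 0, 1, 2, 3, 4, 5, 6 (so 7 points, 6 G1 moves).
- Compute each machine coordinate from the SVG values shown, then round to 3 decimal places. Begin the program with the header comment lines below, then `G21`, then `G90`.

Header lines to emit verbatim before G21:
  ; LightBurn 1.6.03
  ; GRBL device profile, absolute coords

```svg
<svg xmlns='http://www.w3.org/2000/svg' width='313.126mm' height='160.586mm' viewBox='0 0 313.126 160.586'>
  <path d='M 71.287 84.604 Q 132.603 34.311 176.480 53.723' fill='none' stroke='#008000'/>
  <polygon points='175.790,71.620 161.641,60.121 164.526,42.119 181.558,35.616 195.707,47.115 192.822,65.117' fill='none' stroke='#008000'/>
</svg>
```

1 u = 1 mm; y_m = 160.586 − y.

[1] `<path>` quadratic bezier, #008000→score S421 F2279: (71.287,75.982) → (91.241,90.810) → (110.227,101.766) → (128.243,108.849) → (145.291,112.059) → (161.370,111.397) → (176.480,106.863)

[2] `<polygon>` regular polygon, #008000→score S421 F2279: (175.790,88.966) → (161.641,100.465) → (164.526,118.467) → (181.558,124.970) → (195.707,113.471) → (192.822,95.469) → (175.790,88.966) (closed)

; LightBurn 1.6.03
; GRBL device profile, absolute coords
G21
G90
G0 X71.287 Y75.982
M3 S421
G01 X91.241 Y90.810 F2279
G01 X110.227 Y101.766
G01 X128.243 Y108.849
G01 X145.291 Y112.059
G01 X161.370 Y111.397
G01 X176.480 Y106.863
G0 X175.790 Y88.966
M3 S421
G01 X161.641 Y100.465 F2279
G01 X164.526 Y118.467
G01 X181.558 Y124.970
G01 X195.707 Y113.471
G01 X192.822 Y95.469
G01 X175.790 Y88.966
M5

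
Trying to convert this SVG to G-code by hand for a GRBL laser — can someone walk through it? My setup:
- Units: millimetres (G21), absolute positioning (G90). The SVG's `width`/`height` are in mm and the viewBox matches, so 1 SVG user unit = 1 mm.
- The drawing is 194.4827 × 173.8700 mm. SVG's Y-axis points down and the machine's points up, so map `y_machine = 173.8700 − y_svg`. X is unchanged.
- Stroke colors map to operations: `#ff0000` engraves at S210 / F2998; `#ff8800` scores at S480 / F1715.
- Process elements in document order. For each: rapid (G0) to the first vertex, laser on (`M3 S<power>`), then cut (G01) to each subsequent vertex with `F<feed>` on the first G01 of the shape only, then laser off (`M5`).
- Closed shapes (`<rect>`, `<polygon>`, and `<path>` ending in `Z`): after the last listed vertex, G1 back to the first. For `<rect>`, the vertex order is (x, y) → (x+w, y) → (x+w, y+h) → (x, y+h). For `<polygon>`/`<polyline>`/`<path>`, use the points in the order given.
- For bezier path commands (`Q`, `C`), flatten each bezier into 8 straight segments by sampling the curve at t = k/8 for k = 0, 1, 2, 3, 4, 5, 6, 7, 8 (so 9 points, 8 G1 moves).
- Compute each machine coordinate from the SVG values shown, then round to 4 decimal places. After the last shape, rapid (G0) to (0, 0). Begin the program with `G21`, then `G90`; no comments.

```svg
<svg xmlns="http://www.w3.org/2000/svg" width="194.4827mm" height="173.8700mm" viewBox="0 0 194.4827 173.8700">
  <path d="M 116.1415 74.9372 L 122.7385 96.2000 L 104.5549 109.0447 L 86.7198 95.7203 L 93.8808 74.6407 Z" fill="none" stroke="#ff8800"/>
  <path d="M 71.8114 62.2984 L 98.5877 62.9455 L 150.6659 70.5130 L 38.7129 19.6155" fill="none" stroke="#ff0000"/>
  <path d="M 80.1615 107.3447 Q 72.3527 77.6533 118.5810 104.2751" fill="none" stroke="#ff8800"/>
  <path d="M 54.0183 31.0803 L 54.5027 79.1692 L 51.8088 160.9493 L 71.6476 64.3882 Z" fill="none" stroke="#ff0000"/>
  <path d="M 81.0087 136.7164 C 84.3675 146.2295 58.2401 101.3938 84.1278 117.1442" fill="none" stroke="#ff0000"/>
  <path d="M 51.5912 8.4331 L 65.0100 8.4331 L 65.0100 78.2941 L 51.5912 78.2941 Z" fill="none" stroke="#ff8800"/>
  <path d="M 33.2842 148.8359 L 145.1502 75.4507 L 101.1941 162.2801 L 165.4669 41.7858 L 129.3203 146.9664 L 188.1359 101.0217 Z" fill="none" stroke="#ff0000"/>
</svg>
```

viewBox `0 0 194.4827 173.8700` with mm width/height → 1 unit = 1 mm. Flip: y_m = 173.8700 − y_svg.

**Shape 1** — `<path>` regular polygon, stroke `#ff8800` → score (S480, F1715). Machine vertices: (116.1415,98.9328) → (122.7385,77.6700) → (104.5549,64.8253) → (86.7198,78.1497) → (93.8808,99.2293) → (116.1415,98.9328). Closed: final G1 returns to the first vertex.

**Shape 2** — `<path>` open polyline, stroke `#ff0000` → engrave (S210, F2998). Machine vertices: (71.8114,111.5716) → (98.5877,110.9245) → (150.6659,103.3570) → (38.7129,154.2545). Open path.

**Shape 3** — `<path>` quadratic bezier, stroke `#ff8800` → score (S480, F1715). Control points (SVG): P0=(80.1615,107.3447), P1=(72.3527,77.6533), P2=(118.5810,104.2751); sampled at t=k/8. Machine vertices: (80.1615,66.5253) → (79.0536,73.0683) → (79.6344,77.8514) → (81.9039,80.8748) → (85.8620,82.1384) → (91.5087,81.6422) → (98.8442,79.3862) → (107.8683,75.3705) → (118.5810,69.5949). Open path.

**Shape 4** — `<path>` closed polygon, stroke `#ff0000` → engrave (S210, F2998). Machine vertices: (54.0183,142.7897) → (54.5027,94.7008) → (51.8088,12.9207) → (71.6476,109.4818) → (54.0183,142.7897). Closed: final G1 returns to the first vertex.

**Shape 5** — `<path>` cubic bezier, stroke `#ff0000` → engrave (S210, F2998). Control points (SVG): P0=(81.0087,136.7164), P1=(84.3675,146.2295), P2=(58.2401,101.3938), P3=(84.1278,117.1442); sampled at t=k/8. Machine vertices: (81.0087,37.1536) → (81.0453,35.9093) → (79.2726,38.4133) → (76.6458,43.3187) → (74.1199,49.2787) → (72.6501,54.9463) → (73.1914,58.9746) → (76.6989,60.0167) → (84.1278,56.7258). Open path.

**Shape 6** — `<path>` rectangle, stroke `#ff8800` → score (S480, F1715). Machine vertices: (51.5912,165.4369) → (65.0100,165.4369) → (65.0100,95.5759) → (51.5912,95.5759) → (51.5912,165.4369). Closed: final G1 returns to the first vertex.

**Shape 7** — `<path>` closed polygon, stroke `#ff0000` → engrave (S210, F2998). Machine vertices: (33.2842,25.0341) → (145.1502,98.4193) → (101.1941,11.5899) → (165.4669,132.0842) → (129.3203,26.9036) → (188.1359,72.8483) → (33.2842,25.0341). Closed: final G1 returns to the first vertex.

G21
G90
G0 X116.1415 Y98.9328
M3 S480
G01 X122.7385 Y77.6700 F1715
G01 X104.5549 Y64.8253
G01 X86.7198 Y78.1497
G01 X93.8808 Y99.2293
G01 X116.1415 Y98.9328
M5
G0 X71.8114 Y111.5716
M3 S210
G01 X98.5877 Y110.9245 F2998
G01 X150.6659 Y103.3570
G01 X38.7129 Y154.2545
M5
G0 X80.1615 Y66.5253
M3 S480
G01 X79.0536 Y73.0683 F1715
G01 X79.6344 Y77.8514
G01 X81.9039 Y80.8748
G01 X85.8620 Y82.1384
G01 X91.5087 Y81.6422
G01 X98.8442 Y79.3862
G01 X107.8683 Y75.3705
G01 X118.5810 Y69.5949
M5
G0 X54.0183 Y142.7897
M3 S210
G01 X54.5027 Y94.7008 F2998
G01 X51.8088 Y12.9207
G01 X71.6476 Y109.4818
G01 X54.0183 Y142.7897
M5
G0 X81.0087 Y37.1536
M3 S210
G01 X81.0453 Y35.9093 F2998
G01 X79.2726 Y38.4133
G01 X76.6458 Y43.3187
G01 X74.1199 Y49.2787
G01 X72.6501 Y54.9463
G01 X73.1914 Y58.9746
G01 X76.6989 Y60.0167
G01 X84.1278 Y56.7258
M5
G0 X51.5912 Y165.4369
M3 S480
G01 X65.0100 Y165.4369 F1715
G01 X65.0100 Y95.5759
G01 X51.5912 Y95.5759
G01 X51.5912 Y165.4369
M5
G0 X33.2842 Y25.0341
M3 S210
G01 X145.1502 Y98.4193 F2998
G01 X101.1941 Y11.5899
G01 X165.4669 Y132.0842
G01 X129.3203 Y26.9036
G01 X188.1359 Y72.8483
G01 X33.2842 Y25.0341
M5
G0 X0.0000 Y0.0000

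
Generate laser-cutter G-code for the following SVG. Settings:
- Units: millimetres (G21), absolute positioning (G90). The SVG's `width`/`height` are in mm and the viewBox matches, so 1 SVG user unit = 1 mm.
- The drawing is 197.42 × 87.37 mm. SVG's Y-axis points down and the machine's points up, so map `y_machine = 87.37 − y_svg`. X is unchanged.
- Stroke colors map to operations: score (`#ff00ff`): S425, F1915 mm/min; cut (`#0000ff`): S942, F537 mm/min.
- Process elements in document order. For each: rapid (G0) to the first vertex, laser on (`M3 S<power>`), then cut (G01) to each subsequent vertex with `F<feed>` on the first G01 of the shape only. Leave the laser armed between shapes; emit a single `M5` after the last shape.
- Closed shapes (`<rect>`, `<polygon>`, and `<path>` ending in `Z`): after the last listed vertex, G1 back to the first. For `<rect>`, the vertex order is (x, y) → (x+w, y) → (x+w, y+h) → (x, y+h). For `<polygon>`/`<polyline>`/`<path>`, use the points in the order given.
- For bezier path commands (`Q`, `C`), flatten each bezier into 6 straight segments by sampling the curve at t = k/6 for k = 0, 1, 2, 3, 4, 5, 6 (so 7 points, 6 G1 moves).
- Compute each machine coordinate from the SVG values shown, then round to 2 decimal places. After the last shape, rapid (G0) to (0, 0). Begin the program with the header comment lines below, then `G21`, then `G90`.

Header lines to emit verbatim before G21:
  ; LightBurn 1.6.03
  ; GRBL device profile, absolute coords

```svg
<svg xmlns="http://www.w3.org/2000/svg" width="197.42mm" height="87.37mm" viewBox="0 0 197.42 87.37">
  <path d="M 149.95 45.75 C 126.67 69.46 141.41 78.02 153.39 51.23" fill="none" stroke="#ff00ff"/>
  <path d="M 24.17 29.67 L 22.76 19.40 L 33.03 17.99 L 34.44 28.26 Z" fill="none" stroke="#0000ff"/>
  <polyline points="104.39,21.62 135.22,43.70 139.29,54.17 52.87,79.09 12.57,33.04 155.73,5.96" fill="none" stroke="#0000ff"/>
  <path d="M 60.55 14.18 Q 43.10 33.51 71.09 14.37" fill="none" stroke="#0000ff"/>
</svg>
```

; LightBurn 1.6.03
; GRBL device profile, absolute coords
G21
G90
G0 X149.95 Y41.62
M3 S425
G01 X141.29 Y31.12 F1915
G01 X137.83 Y23.71
G01 X138.45 Y19.94
G01 X142.00 Y20.39
G01 X147.36 Y25.60
G01 X153.39 Y36.14
G0 X24.17 Y57.70
M3 S942
G01 X22.76 Y67.97 F537
G01 X33.03 Y69.38
G01 X34.44 Y59.11
G01 X24.17 Y57.70
G0 X104.39 Y65.75
M3 S942
G01 X135.22 Y43.67 F537
G01 X139.29 Y33.20
G01 X52.87 Y8.28
G01 X12.57 Y54.33
G01 X155.73 Y81.41
G0 X60.55 Y73.19
M3 S942
G01 X56.00 Y67.82 F537
G01 X53.97 Y64.58
G01 X54.46 Y63.48
G01 X57.48 Y64.51
G01 X63.02 Y67.69
G01 X71.09 Y73.00
M5
G0 X0.00 Y0.00

1 u = 1 mm; y_m = 87.37 − y.

[1] `<path>` cubic bezier, #ff00ff→score S425 F1915: (149.95,41.62) → (141.29,31.12) → (137.83,23.71) → (138.45,19.94) → (142.00,20.39) → (147.36,25.60) → (153.39,36.14)

[2] `<path>` regular polygon, #0000ff→cut S942 F537: (24.17,57.70) → (22.76,67.97) → (33.03,69.38) → (34.44,59.11) → (24.17,57.70) (closed)

[3] `<polyline>` open polyline, #0000ff→cut S942 F537: (104.39,65.75) → (135.22,43.67) → (139.29,33.20) → (52.87,8.28) → (12.57,54.33) → (155.73,81.41)

[4] `<path>` quadratic bezier, #0000ff→cut S942 F537: (60.55,73.19) → (56.00,67.82) → (53.97,64.58) → (54.46,63.48) → (57.48,64.51) → (63.02,67.69) → (71.09,73.00)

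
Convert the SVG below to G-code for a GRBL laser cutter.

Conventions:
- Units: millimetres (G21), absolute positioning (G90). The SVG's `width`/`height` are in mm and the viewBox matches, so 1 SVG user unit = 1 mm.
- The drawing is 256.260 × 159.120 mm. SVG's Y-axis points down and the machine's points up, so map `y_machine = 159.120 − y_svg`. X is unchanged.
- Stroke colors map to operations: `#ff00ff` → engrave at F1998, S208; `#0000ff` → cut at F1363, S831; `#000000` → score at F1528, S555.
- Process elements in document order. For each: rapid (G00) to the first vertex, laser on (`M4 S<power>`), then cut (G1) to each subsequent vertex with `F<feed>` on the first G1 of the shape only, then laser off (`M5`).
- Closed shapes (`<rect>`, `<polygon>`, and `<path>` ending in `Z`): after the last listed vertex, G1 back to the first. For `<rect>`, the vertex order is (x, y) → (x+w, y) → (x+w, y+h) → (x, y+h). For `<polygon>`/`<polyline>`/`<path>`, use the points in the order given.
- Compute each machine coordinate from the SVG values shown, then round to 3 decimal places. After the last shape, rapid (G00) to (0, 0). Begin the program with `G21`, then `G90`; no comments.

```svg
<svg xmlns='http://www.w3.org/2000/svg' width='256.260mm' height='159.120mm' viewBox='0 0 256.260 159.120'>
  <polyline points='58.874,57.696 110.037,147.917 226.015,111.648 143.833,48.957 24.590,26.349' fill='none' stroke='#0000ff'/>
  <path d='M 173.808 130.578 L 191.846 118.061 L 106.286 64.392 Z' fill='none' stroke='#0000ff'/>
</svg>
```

G21
G90
G00 X58.874 Y101.424
M4 S831
G1 X110.037 Y11.203 F1363
G1 X226.015 Y47.472
G1 X143.833 Y110.163
G1 X24.590 Y132.771
M5
G00 X173.808 Y28.542
M4 S831
G1 X191.846 Y41.059 F1363
G1 X106.286 Y94.728
G1 X173.808 Y28.542
M5
G00 X0.000 Y0.000

Since the viewBox matches the mm dimensions, user units are millimetres directly. The only transform is the Y-flip y_m = 159.120 − y_svg.

Shape 1 is a open polyline drawn with `<polyline>`. Its stroke #0000ff means cut at S831, F1363. After flipping Y the toolpath is (58.874,101.424) → (110.037,11.203) → (226.015,47.472) → (143.833,110.163) → (24.590,132.771).

Shape 2 is a closed polygon drawn with `<path>`. Its stroke #0000ff means cut at S831, F1363. After flipping Y the toolpath is (173.808,28.542) → (191.846,41.059) → (106.286,94.728) → (173.808,28.542), returning to the start.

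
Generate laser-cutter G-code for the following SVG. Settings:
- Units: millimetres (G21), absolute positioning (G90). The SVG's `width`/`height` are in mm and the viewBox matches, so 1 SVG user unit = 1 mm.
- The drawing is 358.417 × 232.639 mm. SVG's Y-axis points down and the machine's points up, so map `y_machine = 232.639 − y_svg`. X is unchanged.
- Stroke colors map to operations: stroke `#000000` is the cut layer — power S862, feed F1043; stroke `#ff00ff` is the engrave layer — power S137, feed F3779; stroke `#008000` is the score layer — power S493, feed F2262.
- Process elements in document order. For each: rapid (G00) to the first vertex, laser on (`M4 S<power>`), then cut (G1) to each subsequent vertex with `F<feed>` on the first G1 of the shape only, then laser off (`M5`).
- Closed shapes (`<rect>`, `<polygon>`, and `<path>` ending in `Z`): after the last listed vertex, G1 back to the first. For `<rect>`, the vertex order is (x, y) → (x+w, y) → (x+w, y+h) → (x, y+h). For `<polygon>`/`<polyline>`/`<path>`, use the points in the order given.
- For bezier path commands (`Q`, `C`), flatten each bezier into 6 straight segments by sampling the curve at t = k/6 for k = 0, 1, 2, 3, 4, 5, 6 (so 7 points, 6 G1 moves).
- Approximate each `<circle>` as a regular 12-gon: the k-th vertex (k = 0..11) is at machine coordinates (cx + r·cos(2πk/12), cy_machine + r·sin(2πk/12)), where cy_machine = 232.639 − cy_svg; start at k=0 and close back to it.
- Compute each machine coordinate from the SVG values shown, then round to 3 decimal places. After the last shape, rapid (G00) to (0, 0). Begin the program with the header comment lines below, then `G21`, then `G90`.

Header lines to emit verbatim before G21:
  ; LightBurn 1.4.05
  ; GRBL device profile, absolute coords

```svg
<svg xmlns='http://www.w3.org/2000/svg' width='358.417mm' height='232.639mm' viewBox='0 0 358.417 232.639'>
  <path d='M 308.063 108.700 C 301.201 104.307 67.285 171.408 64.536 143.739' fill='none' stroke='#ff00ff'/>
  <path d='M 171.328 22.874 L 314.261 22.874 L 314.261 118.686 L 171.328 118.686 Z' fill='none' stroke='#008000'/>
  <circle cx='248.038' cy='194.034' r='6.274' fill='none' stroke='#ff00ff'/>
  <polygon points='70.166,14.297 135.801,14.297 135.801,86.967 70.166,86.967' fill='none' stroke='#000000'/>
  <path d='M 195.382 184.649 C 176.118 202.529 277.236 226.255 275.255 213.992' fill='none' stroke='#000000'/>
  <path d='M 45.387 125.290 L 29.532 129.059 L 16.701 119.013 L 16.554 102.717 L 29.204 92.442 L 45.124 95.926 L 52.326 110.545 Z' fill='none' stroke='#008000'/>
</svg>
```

; LightBurn 1.4.05
; GRBL device profile, absolute coords
G21
G90
G00 X308.063 Y123.939
M4 S137
G1 X287.832 Y120.947 F3779
G1 X242.487 Y110.659
G1 X184.757 Y97.691
G1 X127.370 Y86.663
G1 X83.053 Y82.193
G1 X64.536 Y88.900
M5
G00 X171.328 Y209.765
M4 S493
G1 X314.261 Y209.765 F2262
G1 X314.261 Y113.953
G1 X171.328 Y113.953
G1 X171.328 Y209.765
M5
G00 X254.312 Y38.605
M4 S137
G1 X253.471 Y41.742 F3779
G1 X251.175 Y44.038
G1 X248.038 Y44.879
G1 X244.901 Y44.038
G1 X242.605 Y41.742
G1 X241.764 Y38.605
G1 X242.605 Y35.468
G1 X244.901 Y33.172
G1 X248.038 Y32.331
G1 X251.175 Y33.172
G1 X253.471 Y35.468
G1 X254.312 Y38.605
M5
G00 X70.166 Y218.342
M4 S862
G1 X135.801 Y218.342 F1043
G1 X135.801 Y145.672
G1 X70.166 Y145.672
G1 X70.166 Y218.342
M5
G00 X195.382 Y47.990
M4 S862
G1 X194.747 Y38.757 F1043
G1 X207.968 Y29.711
G1 X228.837 Y22.015
G1 X251.147 Y16.831
G1 X268.689 Y15.321
G1 X275.255 Y18.647
M5
G00 X45.387 Y107.349
M4 S493
G1 X29.532 Y103.580 F2262
G1 X16.701 Y113.626
G1 X16.554 Y129.922
G1 X29.204 Y140.197
G1 X45.124 Y136.713
G1 X52.326 Y122.094
G1 X45.387 Y107.349
M5
G00 X0.000 Y0.000

Since the viewBox matches the mm dimensions, user units are millimetres directly. The only transform is the Y-flip y_m = 232.639 − y_svg.

Shape 1 is a cubic bezier drawn with `<path>`. Its stroke #ff00ff means engrave at S137, F3779. After flipping Y the toolpath is (308.063,123.939) → (287.832,120.947) → (242.487,110.659) → (184.757,97.691) → (127.370,86.663) → (83.053,82.193) → (64.536,88.900).

Shape 2 is a rectangle drawn with `<path>`. Its stroke #008000 means score at S493, F2262. After flipping Y the toolpath is (171.328,209.765) → (314.261,209.765) → (314.261,113.953) → (171.328,113.953) → (171.328,209.765), returning to the start.

Shape 3 is a circle drawn with `<circle>`. Its stroke #ff00ff means engrave at S137, F3779. After flipping Y the toolpath is (254.312,38.605) → (253.471,41.742) → (251.175,44.038) → (248.038,44.879) → (244.901,44.038) → (242.605,41.742) → (241.764,38.605) → (242.605,35.468) → (244.901,33.172) → (248.038,32.331) → (251.175,33.172) → (253.471,35.468) → (254.312,38.605), returning to the start.

Shape 4 is a rectangle drawn with `<polygon>`. Its stroke #000000 means cut at S862, F1043. After flipping Y the toolpath is (70.166,218.342) → (135.801,218.342) → (135.801,145.672) → (70.166,145.672) → (70.166,218.342), returning to the start.

Shape 5 is a cubic bezier drawn with `<path>`. Its stroke #000000 means cut at S862, F1043. After flipping Y the toolpath is (195.382,47.990) → (194.747,38.757) → (207.968,29.711) → (228.837,22.015) → (251.147,16.831) → (268.689,15.321) → (275.255,18.647).

Shape 6 is a regular polygon drawn with `<path>`. Its stroke #008000 means score at S493, F2262. After flipping Y the toolpath is (45.387,107.349) → (29.532,103.580) → (16.701,113.626) → (16.554,129.922) → (29.204,140.197) → (45.124,136.713) → (52.326,122.094) → (45.387,107.349), returning to the start.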